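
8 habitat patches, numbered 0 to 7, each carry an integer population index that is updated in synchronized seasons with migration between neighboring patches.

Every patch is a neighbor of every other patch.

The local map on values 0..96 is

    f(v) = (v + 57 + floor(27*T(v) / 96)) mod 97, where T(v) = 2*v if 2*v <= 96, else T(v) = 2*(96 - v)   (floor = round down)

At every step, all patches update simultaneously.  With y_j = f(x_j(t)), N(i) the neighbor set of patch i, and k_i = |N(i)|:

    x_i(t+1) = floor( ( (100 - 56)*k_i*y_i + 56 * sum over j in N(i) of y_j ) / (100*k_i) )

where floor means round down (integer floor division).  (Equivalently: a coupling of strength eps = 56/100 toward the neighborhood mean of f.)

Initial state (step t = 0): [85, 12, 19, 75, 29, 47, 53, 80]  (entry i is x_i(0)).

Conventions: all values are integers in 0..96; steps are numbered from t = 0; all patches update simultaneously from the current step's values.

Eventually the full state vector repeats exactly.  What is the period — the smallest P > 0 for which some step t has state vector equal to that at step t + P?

Answer: 4
Key observation: The state at step 21, [35, 35, 35, 35, 35, 35, 35, 35], reappears at step 25 — and no state repeats earlier — so the cycle the system enters has period 4.

Derivation:
t=0: [85, 12, 19, 75, 29, 47, 53, 80]
t=1: [48, 57, 61, 47, 32, 42, 43, 48]
t=2: [32, 33, 33, 31, 23, 28, 29, 32]
t=3: [15, 15, 15, 14, 45, 13, 13, 15]
t=4: [75, 75, 75, 74, 57, 74, 74, 75]
t=5: [45, 45, 45, 45, 42, 45, 45, 45]
t=6: [29, 29, 29, 29, 27, 29, 29, 29]
t=7: [4, 4, 4, 4, 3, 4, 4, 4]
t=8: [62, 62, 62, 62, 62, 62, 62, 62]
t=9: [41, 41, 41, 41, 41, 41, 41, 41]
t=10: [24, 24, 24, 24, 24, 24, 24, 24]
t=11: [94, 94, 94, 94, 94, 94, 94, 94]
t=12: [55, 55, 55, 55, 55, 55, 55, 55]
t=13: [38, 38, 38, 38, 38, 38, 38, 38]
t=14: [19, 19, 19, 19, 19, 19, 19, 19]
t=15: [86, 86, 86, 86, 86, 86, 86, 86]
t=16: [51, 51, 51, 51, 51, 51, 51, 51]
t=17: [36, 36, 36, 36, 36, 36, 36, 36]
t=18: [16, 16, 16, 16, 16, 16, 16, 16]
t=19: [82, 82, 82, 82, 82, 82, 82, 82]
t=20: [49, 49, 49, 49, 49, 49, 49, 49]
t=21: [35, 35, 35, 35, 35, 35, 35, 35]
t=22: [14, 14, 14, 14, 14, 14, 14, 14]
t=23: [78, 78, 78, 78, 78, 78, 78, 78]
t=24: [48, 48, 48, 48, 48, 48, 48, 48]
t=25: [35, 35, 35, 35, 35, 35, 35, 35]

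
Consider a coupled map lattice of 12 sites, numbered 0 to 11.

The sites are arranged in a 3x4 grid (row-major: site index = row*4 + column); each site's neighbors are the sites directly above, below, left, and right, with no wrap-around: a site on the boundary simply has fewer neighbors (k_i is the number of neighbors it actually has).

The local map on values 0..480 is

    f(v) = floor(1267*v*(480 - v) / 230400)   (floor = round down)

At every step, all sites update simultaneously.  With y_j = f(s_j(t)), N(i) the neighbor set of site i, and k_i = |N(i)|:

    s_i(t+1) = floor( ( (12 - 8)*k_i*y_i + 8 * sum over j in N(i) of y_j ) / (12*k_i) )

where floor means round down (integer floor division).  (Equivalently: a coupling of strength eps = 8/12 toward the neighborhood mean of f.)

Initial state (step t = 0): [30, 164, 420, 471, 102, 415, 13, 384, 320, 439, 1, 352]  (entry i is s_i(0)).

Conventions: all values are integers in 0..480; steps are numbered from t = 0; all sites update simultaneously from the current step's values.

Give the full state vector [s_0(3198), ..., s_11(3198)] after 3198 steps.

Answer: [298, 298, 298, 298, 298, 298, 298, 298, 298, 298, 298, 298]
Key observation: The state at step 11, [298, 298, 298, 298, 298, 298, 298, 298, 298, 298, 298, 298], reappears at step 12: the system is in a cycle of period 1 from step 11 on.  Therefore the state at step 3198 equals the state at step 11 + ((3198 - 11) mod 1) = 11, which is [298, 298, 298, 298, 298, 298, 298, 298, 298, 298, 298, 298].

Derivation:
t=0: [30, 164, 420, 471, 102, 415, 13, 384, 320, 439, 1, 352]
t=1: [190, 174, 121, 121, 182, 153, 92, 134, 197, 128, 84, 150]
t=2: [297, 278, 240, 243, 295, 263, 223, 241, 283, 251, 219, 236]
t=3: [302, 308, 314, 316, 303, 310, 314, 315, 307, 312, 315, 315]
t=4: [293, 290, 286, 285, 292, 289, 286, 285, 291, 288, 285, 285]
t=5: [301, 303, 304, 305, 301, 303, 304, 305, 302, 303, 304, 305]
t=6: [295, 294, 293, 293, 295, 294, 293, 293, 295, 294, 293, 293]
t=7: [300, 300, 300, 301, 300, 300, 300, 301, 300, 300, 300, 301]
t=8: [296, 296, 296, 296, 296, 296, 296, 296, 296, 296, 296, 296]
t=9: [299, 299, 299, 299, 299, 299, 299, 299, 299, 299, 299, 299]
t=10: [297, 297, 297, 297, 297, 297, 297, 297, 297, 297, 297, 297]
t=11: [298, 298, 298, 298, 298, 298, 298, 298, 298, 298, 298, 298]
t=12: [298, 298, 298, 298, 298, 298, 298, 298, 298, 298, 298, 298]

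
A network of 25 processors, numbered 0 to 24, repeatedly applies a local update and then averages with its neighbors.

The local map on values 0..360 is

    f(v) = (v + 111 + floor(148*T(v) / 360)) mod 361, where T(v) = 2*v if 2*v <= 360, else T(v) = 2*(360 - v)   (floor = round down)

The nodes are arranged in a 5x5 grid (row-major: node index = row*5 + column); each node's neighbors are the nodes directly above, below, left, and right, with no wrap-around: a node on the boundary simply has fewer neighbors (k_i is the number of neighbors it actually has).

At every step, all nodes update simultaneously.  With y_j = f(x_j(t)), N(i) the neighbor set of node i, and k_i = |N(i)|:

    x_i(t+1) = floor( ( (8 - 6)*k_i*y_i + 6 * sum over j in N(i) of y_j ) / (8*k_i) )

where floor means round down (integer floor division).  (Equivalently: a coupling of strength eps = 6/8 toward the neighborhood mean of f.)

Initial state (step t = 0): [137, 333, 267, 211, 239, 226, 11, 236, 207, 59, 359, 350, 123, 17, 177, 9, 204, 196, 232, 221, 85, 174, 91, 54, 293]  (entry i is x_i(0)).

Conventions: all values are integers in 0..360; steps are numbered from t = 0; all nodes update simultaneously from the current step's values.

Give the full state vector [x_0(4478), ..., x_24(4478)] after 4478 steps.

Answer: [285, 285, 285, 285, 285, 285, 285, 285, 285, 285, 285, 285, 285, 285, 285, 285, 285, 285, 285, 285, 285, 285, 285, 285, 285]
Key observation: The state at step 19, [96, 96, 96, 96, 96, 96, 96, 96, 96, 96, 96, 96, 96, 96, 96, 96, 96, 96, 96, 96, 96, 96, 96, 96, 96], reappears at step 21: the system is in a cycle of period 2 from step 19 on.  Therefore the state at step 4478 equals the state at step 19 + ((4478 - 19) mod 2) = 20, which is [285, 285, 285, 285, 285, 285, 285, 285, 285, 285, 285, 285, 285, 285, 285, 285, 285, 285, 285, 285, 285, 285, 285, 285, 285].

Derivation:
t=0: [137, 333, 267, 211, 239, 226, 11, 236, 207, 59, 359, 350, 123, 17, 177, 9, 204, 196, 232, 221, 85, 174, 91, 54, 293]
t=1: [161, 172, 92, 86, 134, 171, 105, 141, 119, 115, 107, 150, 161, 143, 129, 145, 92, 166, 118, 85, 139, 172, 158, 167, 134]
t=2: [57, 171, 153, 306, 308, 177, 104, 179, 194, 337, 100, 179, 27, 197, 235, 150, 98, 141, 152, 323, 29, 95, 51, 193, 208]
t=3: [103, 150, 66, 77, 101, 219, 128, 125, 87, 93, 116, 214, 84, 86, 94, 192, 145, 128, 57, 74, 155, 234, 143, 97, 89]
t=4: [114, 224, 210, 261, 272, 262, 185, 292, 280, 281, 142, 198, 259, 259, 268, 112, 115, 180, 267, 253, 70, 35, 182, 196, 267]
t=5: [145, 141, 89, 91, 93, 124, 86, 89, 94, 94, 124, 113, 88, 92, 92, 220, 201, 128, 87, 92, 242, 202, 102, 86, 87]
t=6: [131, 140, 207, 277, 279, 238, 241, 273, 278, 280, 268, 258, 294, 275, 279, 147, 175, 257, 286, 273, 84, 136, 247, 275, 271]
t=7: [122, 131, 69, 91, 95, 154, 74, 91, 94, 95, 72, 87, 93, 95, 94, 110, 121, 88, 93, 94, 206, 194, 158, 93, 94]
t=8: [225, 290, 284, 269, 281, 212, 234, 264, 280, 283, 213, 273, 276, 281, 283, 241, 257, 241, 279, 281, 167, 132, 167, 219, 281]
t=9: [89, 91, 94, 94, 94, 84, 90, 92, 94, 95, 87, 90, 92, 95, 95, 79, 139, 84, 91, 95, 178, 137, 144, 82, 90]
t=10: [270, 276, 279, 282, 282, 270, 273, 278, 282, 283, 265, 223, 275, 281, 284, 150, 216, 172, 273, 279, 248, 112, 224, 205, 272]
t=11: [94, 94, 95, 95, 96, 93, 92, 94, 95, 96, 73, 89, 86, 95, 95, 72, 112, 82, 86, 94, 149, 143, 136, 88, 89]
t=12: [281, 281, 283, 284, 284, 271, 278, 279, 283, 284, 259, 275, 272, 277, 283, 205, 225, 291, 272, 276, 99, 176, 224, 292, 275]
t=13: [94, 95, 95, 96, 96, 94, 94, 95, 95, 96, 90, 92, 94, 95, 95, 137, 85, 91, 95, 94, 129, 133, 87, 92, 95]
t=14: [282, 283, 284, 284, 285, 280, 282, 283, 284, 284, 298, 276, 280, 283, 283, 311, 303, 275, 281, 283, 353, 308, 294, 278, 281]
t=15: [95, 96, 96, 96, 96, 96, 95, 95, 96, 96, 97, 96, 95, 95, 96, 101, 97, 96, 95, 95, 102, 101, 96, 95, 95]
t=16: [284, 284, 284, 285, 285, 285, 284, 284, 284, 285, 288, 285, 284, 284, 284, 291, 289, 285, 284, 284, 295, 290, 287, 284, 284]
t=17: [96, 96, 96, 96, 96, 96, 96, 96, 96, 96, 96, 96, 96, 96, 96, 97, 96, 96, 96, 96, 97, 97, 96, 96, 96]
t=18: [285, 285, 285, 285, 285, 285, 285, 285, 285, 285, 285, 285, 285, 285, 285, 286, 285, 285, 285, 285, 287, 286, 285, 285, 285]
t=19: [96, 96, 96, 96, 96, 96, 96, 96, 96, 96, 96, 96, 96, 96, 96, 96, 96, 96, 96, 96, 96, 96, 96, 96, 96]
t=20: [285, 285, 285, 285, 285, 285, 285, 285, 285, 285, 285, 285, 285, 285, 285, 285, 285, 285, 285, 285, 285, 285, 285, 285, 285]
t=21: [96, 96, 96, 96, 96, 96, 96, 96, 96, 96, 96, 96, 96, 96, 96, 96, 96, 96, 96, 96, 96, 96, 96, 96, 96]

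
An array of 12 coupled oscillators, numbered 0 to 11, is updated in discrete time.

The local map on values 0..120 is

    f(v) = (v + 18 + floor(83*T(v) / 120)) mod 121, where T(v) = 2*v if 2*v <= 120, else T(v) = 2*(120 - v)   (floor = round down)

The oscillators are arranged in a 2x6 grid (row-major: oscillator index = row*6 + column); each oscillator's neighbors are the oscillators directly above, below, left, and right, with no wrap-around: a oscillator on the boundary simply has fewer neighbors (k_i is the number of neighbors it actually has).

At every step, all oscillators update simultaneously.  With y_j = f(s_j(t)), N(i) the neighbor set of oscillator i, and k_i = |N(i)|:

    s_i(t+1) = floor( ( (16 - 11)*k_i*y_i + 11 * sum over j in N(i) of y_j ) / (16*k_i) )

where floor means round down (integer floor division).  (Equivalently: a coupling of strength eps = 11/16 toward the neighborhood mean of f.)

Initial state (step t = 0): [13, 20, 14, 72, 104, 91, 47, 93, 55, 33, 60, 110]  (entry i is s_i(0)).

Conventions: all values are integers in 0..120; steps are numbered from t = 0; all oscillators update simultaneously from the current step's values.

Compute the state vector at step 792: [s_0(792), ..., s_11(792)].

Answer: [89, 89, 89, 89, 89, 89, 89, 89, 89, 89, 89, 89]
Key observation: The state at step 21, [28, 28, 28, 28, 28, 28, 28, 28, 28, 28, 28, 28], reappears at step 25: the system is in a cycle of period 4 from step 21 on.  Therefore the state at step 792 equals the state at step 21 + ((792 - 21) mod 4) = 24, which is [89, 89, 89, 89, 89, 89, 89, 89, 89, 89, 89, 89].

Derivation:
t=0: [13, 20, 14, 72, 104, 91, 47, 93, 55, 33, 60, 110]
t=1: [40, 49, 45, 49, 30, 23, 28, 31, 48, 53, 44, 29]
t=2: [68, 51, 9, 30, 47, 83, 96, 53, 30, 12, 45, 52]
t=3: [26, 28, 57, 49, 31, 19, 28, 37, 52, 56, 18, 18]
t=4: [82, 75, 36, 39, 59, 71, 89, 76, 44, 30, 60, 61]
t=5: [31, 48, 65, 86, 53, 37, 30, 24, 51, 62, 50, 37]
t=6: [62, 50, 25, 32, 42, 77, 84, 50, 40, 26, 43, 75]
t=7: [28, 35, 75, 92, 93, 62, 28, 41, 74, 99, 90, 63]
t=8: [89, 84, 47, 28, 29, 34, 94, 86, 50, 28, 29, 34]
t=9: [28, 24, 32, 67, 89, 94, 28, 25, 33, 69, 89, 94]
t=10: [80, 81, 77, 47, 29, 26, 81, 82, 77, 48, 29, 26]
t=11: [31, 31, 27, 32, 67, 81, 31, 31, 27, 33, 67, 81]
t=12: [91, 88, 86, 78, 48, 33, 91, 88, 87, 78, 49, 33]
t=13: [28, 29, 30, 27, 35, 66, 28, 28, 30, 27, 36, 67]
t=14: [85, 86, 86, 87, 82, 59, 84, 85, 86, 88, 82, 59]
t=15: [30, 30, 29, 29, 31, 34, 30, 30, 29, 29, 31, 34]
t=16: [89, 88, 87, 87, 91, 96, 89, 88, 87, 87, 91, 96]
t=17: [28, 28, 29, 28, 27, 26, 28, 28, 29, 28, 27, 26]
t=18: [84, 84, 85, 84, 81, 80, 84, 84, 85, 84, 81, 80]
t=19: [30, 30, 30, 30, 31, 31, 30, 30, 30, 30, 31, 31]
t=20: [89, 89, 89, 89, 90, 91, 89, 89, 89, 89, 90, 91]
t=21: [28, 28, 28, 28, 28, 28, 28, 28, 28, 28, 28, 28]
t=22: [84, 84, 84, 84, 84, 84, 84, 84, 84, 84, 84, 84]
t=23: [30, 30, 30, 30, 30, 30, 30, 30, 30, 30, 30, 30]
t=24: [89, 89, 89, 89, 89, 89, 89, 89, 89, 89, 89, 89]
t=25: [28, 28, 28, 28, 28, 28, 28, 28, 28, 28, 28, 28]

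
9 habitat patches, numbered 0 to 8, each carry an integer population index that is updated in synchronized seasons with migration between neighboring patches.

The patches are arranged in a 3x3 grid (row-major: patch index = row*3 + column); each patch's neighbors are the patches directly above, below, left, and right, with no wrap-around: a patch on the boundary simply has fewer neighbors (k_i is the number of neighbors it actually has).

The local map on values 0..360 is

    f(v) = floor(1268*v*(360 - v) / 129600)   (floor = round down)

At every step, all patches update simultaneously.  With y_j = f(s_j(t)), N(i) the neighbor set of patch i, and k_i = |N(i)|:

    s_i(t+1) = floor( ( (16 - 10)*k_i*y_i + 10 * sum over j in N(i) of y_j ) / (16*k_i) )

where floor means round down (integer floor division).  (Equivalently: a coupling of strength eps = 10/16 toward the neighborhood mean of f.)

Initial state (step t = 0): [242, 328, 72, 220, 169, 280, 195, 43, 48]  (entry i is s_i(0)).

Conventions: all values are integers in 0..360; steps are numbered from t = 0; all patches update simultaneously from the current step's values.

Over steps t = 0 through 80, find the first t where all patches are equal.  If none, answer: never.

Simulating step by step:
t=0: [242, 328, 72, 220, 169, 280, 195, 43, 48]  (not all equal)
t=1: [230, 204, 176, 302, 236, 220, 253, 211, 164]  (not all equal)
t=2: [260, 302, 309, 239, 277, 303, 248, 295, 307]  (not all equal)
t=3: [236, 195, 163, 261, 210, 174, 248, 206, 170]  (not all equal)
t=4: [284, 306, 314, 274, 301, 313, 277, 302, 314]  (not all equal)
t=5: [201, 169, 147, 212, 175, 148, 209, 176, 151]  (not all equal)
t=6: [311, 312, 308, 309, 312, 308, 309, 312, 309]  (not all equal)
t=7: [149, 148, 152, 151, 148, 153, 151, 149, 152]  (not all equal)
t=8: [307, 306, 308, 307, 306, 308, 307, 307, 308]  (not all equal)
t=9: [159, 159, 157, 159, 159, 157, 159, 158, 156]  (not all equal)
t=10: [312, 311, 311, 312, 311, 311, 312, 311, 311]  (not all equal)
t=11: [146, 148, 149, 146, 148, 149, 146, 148, 149]  (not all equal)
t=12: [305, 306, 306, 305, 306, 306, 305, 306, 306]  (not all equal)
t=13: [163, 161, 161, 163, 161, 161, 163, 161, 161]  (not all equal)
t=14: [313, 313, 313, 313, 313, 313, 313, 313, 313]  (all equal)

Answer: 14
Key observation: Synchronization is absorbing here: once all patches are equal they stay equal, and step 14 is the first all-equal step.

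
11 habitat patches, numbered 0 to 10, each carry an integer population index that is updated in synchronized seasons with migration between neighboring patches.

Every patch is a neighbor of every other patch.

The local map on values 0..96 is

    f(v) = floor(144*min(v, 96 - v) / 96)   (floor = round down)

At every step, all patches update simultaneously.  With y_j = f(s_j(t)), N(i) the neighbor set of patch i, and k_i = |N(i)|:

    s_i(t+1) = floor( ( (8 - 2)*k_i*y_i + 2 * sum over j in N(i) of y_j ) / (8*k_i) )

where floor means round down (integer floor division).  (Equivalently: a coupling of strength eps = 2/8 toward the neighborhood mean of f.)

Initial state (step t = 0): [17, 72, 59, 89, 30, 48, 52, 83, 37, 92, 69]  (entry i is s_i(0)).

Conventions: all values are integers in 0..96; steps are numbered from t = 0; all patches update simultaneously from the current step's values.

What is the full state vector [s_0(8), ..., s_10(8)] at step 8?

Answer: [52, 52, 67, 68, 64, 50, 58, 62, 67, 65, 58]

Derivation:
t=0: [17, 72, 59, 89, 30, 48, 52, 83, 37, 92, 69]
t=1: [28, 36, 50, 17, 43, 62, 58, 24, 50, 15, 39]
t=2: [44, 52, 63, 31, 60, 50, 55, 39, 63, 29, 55]
t=3: [63, 63, 51, 48, 54, 65, 59, 57, 51, 46, 59]
t=4: [51, 51, 64, 68, 61, 49, 56, 58, 64, 66, 56]
t=5: [63, 63, 50, 45, 53, 66, 58, 56, 50, 48, 58]
t=6: [51, 51, 66, 65, 62, 49, 57, 59, 66, 68, 57]
t=7: [63, 63, 47, 48, 52, 65, 57, 54, 47, 45, 57]
t=8: [52, 52, 67, 68, 64, 50, 58, 62, 67, 65, 58]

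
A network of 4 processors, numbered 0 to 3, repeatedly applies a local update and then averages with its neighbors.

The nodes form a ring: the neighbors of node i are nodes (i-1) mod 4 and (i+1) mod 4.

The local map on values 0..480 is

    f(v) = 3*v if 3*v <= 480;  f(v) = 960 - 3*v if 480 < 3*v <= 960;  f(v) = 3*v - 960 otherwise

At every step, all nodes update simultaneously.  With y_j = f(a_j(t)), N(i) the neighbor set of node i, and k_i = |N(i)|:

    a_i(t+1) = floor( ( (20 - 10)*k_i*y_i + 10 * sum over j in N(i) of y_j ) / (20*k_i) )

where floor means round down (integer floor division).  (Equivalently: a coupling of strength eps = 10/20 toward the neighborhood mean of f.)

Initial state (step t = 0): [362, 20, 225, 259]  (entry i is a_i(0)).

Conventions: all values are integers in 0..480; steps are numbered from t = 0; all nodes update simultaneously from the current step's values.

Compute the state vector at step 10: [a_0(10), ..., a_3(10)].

Simulating step by step:
t=0: [362, 20, 225, 259]
t=1: [123, 132, 203, 194]
t=2: [378, 378, 369, 369]
t=3: [167, 167, 153, 153]
t=4: [459, 459, 459, 459]
t=5: [417, 417, 417, 417]
t=6: [291, 291, 291, 291]
t=7: [87, 87, 87, 87]
t=8: [261, 261, 261, 261]
t=9: [177, 177, 177, 177]
t=10: [429, 429, 429, 429]

Answer: [429, 429, 429, 429]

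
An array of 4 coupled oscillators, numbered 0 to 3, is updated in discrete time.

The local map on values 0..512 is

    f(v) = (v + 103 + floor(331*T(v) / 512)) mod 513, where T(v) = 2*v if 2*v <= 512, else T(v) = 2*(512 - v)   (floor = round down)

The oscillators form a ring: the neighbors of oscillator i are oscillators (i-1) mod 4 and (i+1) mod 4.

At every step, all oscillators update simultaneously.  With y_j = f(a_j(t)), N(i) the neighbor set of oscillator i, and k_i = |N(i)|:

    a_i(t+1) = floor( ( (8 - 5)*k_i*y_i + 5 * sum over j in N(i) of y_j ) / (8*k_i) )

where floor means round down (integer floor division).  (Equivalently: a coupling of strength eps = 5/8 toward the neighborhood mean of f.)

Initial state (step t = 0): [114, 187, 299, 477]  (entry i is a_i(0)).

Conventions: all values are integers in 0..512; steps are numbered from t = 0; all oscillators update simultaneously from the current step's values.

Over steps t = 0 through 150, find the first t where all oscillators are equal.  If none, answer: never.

Answer: 7
Key observation: Synchronization is absorbing here: once all oscillators are equal they stay equal, and step 7 is the first all-equal step.

Derivation:
t=0: [114, 187, 299, 477]  (not all equal)
t=1: [177, 171, 102, 207]  (not all equal)
t=2: [365, 449, 300, 287]  (not all equal)
t=3: [144, 141, 151, 159]  (not all equal)
t=4: [441, 435, 447, 450]  (not all equal)
t=5: [122, 122, 121, 120]  (not all equal)
t=6: [380, 381, 380, 379]  (not all equal)
t=7: [140, 140, 140, 140]  (all equal)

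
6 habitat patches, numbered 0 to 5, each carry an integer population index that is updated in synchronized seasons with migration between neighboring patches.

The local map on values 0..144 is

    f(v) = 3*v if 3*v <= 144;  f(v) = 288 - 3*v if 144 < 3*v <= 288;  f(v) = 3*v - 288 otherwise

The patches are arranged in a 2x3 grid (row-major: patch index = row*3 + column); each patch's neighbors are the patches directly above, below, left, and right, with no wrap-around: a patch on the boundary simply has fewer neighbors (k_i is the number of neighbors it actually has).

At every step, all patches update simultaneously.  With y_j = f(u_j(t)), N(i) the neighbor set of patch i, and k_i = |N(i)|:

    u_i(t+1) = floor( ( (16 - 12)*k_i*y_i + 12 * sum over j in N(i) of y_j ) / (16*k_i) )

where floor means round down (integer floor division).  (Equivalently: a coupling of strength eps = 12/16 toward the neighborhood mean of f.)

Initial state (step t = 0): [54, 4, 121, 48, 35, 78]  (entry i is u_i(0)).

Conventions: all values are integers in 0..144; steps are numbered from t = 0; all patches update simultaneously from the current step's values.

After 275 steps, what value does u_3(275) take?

Simulating step by step:
t=0: [54, 4, 121, 48, 35, 78]
t=1: [90, 79, 43, 122, 78, 81]
t=2: [52, 63, 68, 46, 57, 79]
t=3: [121, 108, 77, 127, 101, 88]
t=4: [67, 45, 36, 57, 42, 33]
t=5: [116, 114, 114, 109, 119, 112]
t=6: [49, 59, 51, 58, 52, 58]
t=7: [119, 129, 118, 130, 117, 128]
t=8: [92, 74, 89, 75, 90, 72]
t=9: [51, 29, 57, 27, 54, 32]
t=10: [96, 116, 97, 118, 97, 115]
t=11: [47, 16, 44, 17, 46, 16]
t=12: [72, 114, 69, 117, 71, 113]
t=13: [61, 70, 59, 70, 60, 71]
t=14: [84, 100, 85, 99, 84, 100]
t=15: [16, 29, 17, 29, 17, 28]
t=16: [77, 59, 76, 58, 77, 59]
t=17: [98, 71, 98, 71, 98, 71]
t=18: [57, 23, 57, 23, 57, 23]
t=19: [81, 105, 81, 105, 81, 105]
t=20: [31, 40, 31, 40, 31, 40]
t=21: [113, 99, 113, 99, 113, 99]
t=22: [19, 40, 19, 40, 19, 40]
t=23: [104, 72, 104, 72, 104, 72]
t=24: [60, 36, 60, 36, 60, 36]
t=25: [108, 108, 108, 108, 108, 108]
t=26: [36, 36, 36, 36, 36, 36]
t=27: [108, 108, 108, 108, 108, 108]

Answer: u_3(275) = 108
Key observation: The state at step 25, [108, 108, 108, 108, 108, 108], reappears at step 27: the system is in a cycle of period 2 from step 25 on.  Therefore the state at step 275 equals the state at step 25 + ((275 - 25) mod 2) = 25, which is [108, 108, 108, 108, 108, 108].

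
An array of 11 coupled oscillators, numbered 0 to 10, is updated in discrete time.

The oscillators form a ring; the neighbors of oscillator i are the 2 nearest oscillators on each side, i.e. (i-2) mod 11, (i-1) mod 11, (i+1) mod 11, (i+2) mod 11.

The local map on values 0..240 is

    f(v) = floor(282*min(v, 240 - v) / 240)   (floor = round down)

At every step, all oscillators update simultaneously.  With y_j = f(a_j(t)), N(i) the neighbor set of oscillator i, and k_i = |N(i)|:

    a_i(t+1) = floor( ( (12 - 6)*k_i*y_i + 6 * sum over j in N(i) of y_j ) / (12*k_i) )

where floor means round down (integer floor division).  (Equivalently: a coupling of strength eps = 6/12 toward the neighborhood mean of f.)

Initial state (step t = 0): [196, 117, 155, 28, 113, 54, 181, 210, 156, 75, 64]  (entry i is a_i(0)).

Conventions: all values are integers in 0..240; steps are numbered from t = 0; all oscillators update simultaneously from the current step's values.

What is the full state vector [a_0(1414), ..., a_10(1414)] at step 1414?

Answer: [118, 118, 118, 118, 118, 118, 118, 118, 118, 118, 118]
Key observation: The state at step 25, [139, 139, 139, 139, 139, 139, 139, 139, 139, 139, 139], reappears at step 29: the system is in a cycle of period 4 from step 25 on.  Therefore the state at step 1414 equals the state at step 25 + ((1414 - 25) mod 4) = 26, which is [118, 118, 118, 118, 118, 118, 118, 118, 118, 118, 118].

Derivation:
t=0: [196, 117, 155, 28, 113, 54, 181, 210, 156, 75, 64]
t=1: [75, 100, 93, 69, 98, 65, 75, 57, 82, 76, 84]
t=2: [95, 105, 104, 92, 101, 81, 88, 76, 90, 88, 97]
t=3: [113, 118, 118, 111, 112, 99, 102, 95, 103, 103, 111]
t=4: [131, 135, 135, 130, 128, 119, 119, 115, 120, 122, 129]
t=5: [128, 125, 125, 129, 131, 136, 137, 137, 138, 135, 131]
t=6: [130, 133, 133, 130, 127, 123, 121, 121, 121, 123, 127]
t=7: [129, 126, 126, 129, 132, 135, 137, 138, 137, 135, 132]
t=8: [129, 131, 131, 129, 126, 123, 121, 120, 121, 123, 126]
t=9: [130, 129, 129, 130, 133, 136, 138, 139, 138, 136, 133]
t=10: [127, 129, 129, 127, 125, 122, 120, 119, 120, 122, 125]
t=11: [132, 131, 131, 132, 135, 137, 139, 139, 139, 137, 135]
t=12: [125, 126, 126, 125, 123, 121, 119, 118, 119, 121, 123]
t=13: [135, 134, 134, 135, 136, 138, 138, 138, 138, 138, 136]
t=14: [122, 123, 123, 122, 121, 119, 119, 119, 119, 119, 121]
t=15: [138, 137, 137, 138, 138, 138, 139, 139, 139, 138, 138]
t=16: [119, 120, 120, 119, 119, 118, 118, 118, 118, 118, 119]
t=17: [139, 140, 140, 139, 139, 138, 138, 138, 138, 138, 139]
t=18: [117, 117, 117, 117, 118, 118, 118, 119, 118, 118, 118]
t=19: [137, 137, 137, 137, 137, 138, 138, 138, 138, 138, 137]
t=20: [120, 121, 121, 120, 120, 119, 119, 119, 119, 119, 120]
t=21: [140, 139, 139, 140, 140, 139, 139, 139, 139, 139, 140]
t=22: [117, 117, 117, 117, 117, 117, 117, 118, 117, 117, 117]
t=23: [137, 137, 137, 137, 137, 137, 137, 137, 137, 137, 137]
t=24: [121, 121, 121, 121, 121, 121, 121, 121, 121, 121, 121]
t=25: [139, 139, 139, 139, 139, 139, 139, 139, 139, 139, 139]
t=26: [118, 118, 118, 118, 118, 118, 118, 118, 118, 118, 118]
t=27: [138, 138, 138, 138, 138, 138, 138, 138, 138, 138, 138]
t=28: [119, 119, 119, 119, 119, 119, 119, 119, 119, 119, 119]
t=29: [139, 139, 139, 139, 139, 139, 139, 139, 139, 139, 139]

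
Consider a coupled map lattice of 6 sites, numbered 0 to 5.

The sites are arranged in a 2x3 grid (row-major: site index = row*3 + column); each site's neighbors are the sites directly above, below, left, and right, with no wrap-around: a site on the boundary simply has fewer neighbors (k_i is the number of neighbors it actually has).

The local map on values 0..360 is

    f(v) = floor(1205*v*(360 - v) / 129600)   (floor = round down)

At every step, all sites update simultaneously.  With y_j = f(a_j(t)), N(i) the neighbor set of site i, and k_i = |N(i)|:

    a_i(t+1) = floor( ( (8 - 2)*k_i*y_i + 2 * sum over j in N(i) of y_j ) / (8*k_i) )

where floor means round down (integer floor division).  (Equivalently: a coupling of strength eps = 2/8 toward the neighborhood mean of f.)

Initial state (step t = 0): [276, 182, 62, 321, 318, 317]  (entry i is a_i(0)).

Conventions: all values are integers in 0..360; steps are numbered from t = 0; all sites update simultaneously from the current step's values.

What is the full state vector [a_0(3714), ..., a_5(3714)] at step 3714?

Answer: [299, 299, 299, 299, 299, 299]
Key observation: The state at step 10, [299, 299, 299, 299, 299, 299], reappears at step 14: the system is in a cycle of period 4 from step 10 on.  Therefore the state at step 3714 equals the state at step 10 + ((3714 - 10) mod 4) = 10, which is [299, 299, 299, 299, 299, 299].

Derivation:
t=0: [276, 182, 62, 321, 318, 317]
t=1: [213, 268, 181, 129, 138, 131]
t=2: [281, 244, 289, 279, 278, 281]
t=3: [213, 247, 201, 209, 214, 204]
t=4: [287, 267, 292, 292, 288, 294]
t=5: [197, 220, 189, 186, 193, 182]
t=6: [296, 289, 298, 299, 298, 300]
t=7: [176, 185, 172, 170, 172, 168]
t=8: [300, 300, 300, 300, 300, 299]
t=9: [167, 167, 167, 167, 167, 168]
t=10: [299, 299, 299, 299, 299, 299]
t=11: [169, 169, 169, 169, 169, 169]
t=12: [300, 300, 300, 300, 300, 300]
t=13: [167, 167, 167, 167, 167, 167]
t=14: [299, 299, 299, 299, 299, 299]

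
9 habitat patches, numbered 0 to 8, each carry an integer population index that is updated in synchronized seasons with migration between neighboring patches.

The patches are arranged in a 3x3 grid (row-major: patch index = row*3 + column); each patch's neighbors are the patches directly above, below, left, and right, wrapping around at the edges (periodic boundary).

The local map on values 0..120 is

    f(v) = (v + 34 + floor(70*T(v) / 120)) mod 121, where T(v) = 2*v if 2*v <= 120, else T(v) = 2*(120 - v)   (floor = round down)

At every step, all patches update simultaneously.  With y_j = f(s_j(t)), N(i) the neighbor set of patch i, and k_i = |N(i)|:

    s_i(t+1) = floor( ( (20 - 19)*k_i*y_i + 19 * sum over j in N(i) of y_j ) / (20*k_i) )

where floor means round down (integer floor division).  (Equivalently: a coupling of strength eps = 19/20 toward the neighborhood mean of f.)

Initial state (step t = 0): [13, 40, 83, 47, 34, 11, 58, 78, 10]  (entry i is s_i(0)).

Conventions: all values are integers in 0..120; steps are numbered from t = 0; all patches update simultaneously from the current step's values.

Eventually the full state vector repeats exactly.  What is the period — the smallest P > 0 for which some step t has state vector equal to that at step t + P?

Simulating step by step:
t=0: [13, 40, 83, 47, 34, 11, 58, 78, 10]
t=1: [53, 64, 71, 63, 60, 53, 42, 78, 44]
t=2: [31, 37, 26, 26, 38, 33, 27, 25, 27]
t=3: [96, 99, 102, 102, 100, 97, 92, 102, 93]
t=4: [36, 36, 36, 36, 36, 36, 36, 36, 36]
t=5: [112, 112, 112, 112, 112, 112, 112, 112, 112]
t=6: [34, 34, 34, 34, 34, 34, 34, 34, 34]
t=7: [107, 107, 107, 107, 107, 107, 107, 107, 107]
t=8: [35, 35, 35, 35, 35, 35, 35, 35, 35]
t=9: [109, 109, 109, 109, 109, 109, 109, 109, 109]
t=10: [34, 34, 34, 34, 34, 34, 34, 34, 34]

Answer: 4
Key observation: The state at step 6, [34, 34, 34, 34, 34, 34, 34, 34, 34], reappears at step 10 — and no state repeats earlier — so the cycle the system enters has period 4.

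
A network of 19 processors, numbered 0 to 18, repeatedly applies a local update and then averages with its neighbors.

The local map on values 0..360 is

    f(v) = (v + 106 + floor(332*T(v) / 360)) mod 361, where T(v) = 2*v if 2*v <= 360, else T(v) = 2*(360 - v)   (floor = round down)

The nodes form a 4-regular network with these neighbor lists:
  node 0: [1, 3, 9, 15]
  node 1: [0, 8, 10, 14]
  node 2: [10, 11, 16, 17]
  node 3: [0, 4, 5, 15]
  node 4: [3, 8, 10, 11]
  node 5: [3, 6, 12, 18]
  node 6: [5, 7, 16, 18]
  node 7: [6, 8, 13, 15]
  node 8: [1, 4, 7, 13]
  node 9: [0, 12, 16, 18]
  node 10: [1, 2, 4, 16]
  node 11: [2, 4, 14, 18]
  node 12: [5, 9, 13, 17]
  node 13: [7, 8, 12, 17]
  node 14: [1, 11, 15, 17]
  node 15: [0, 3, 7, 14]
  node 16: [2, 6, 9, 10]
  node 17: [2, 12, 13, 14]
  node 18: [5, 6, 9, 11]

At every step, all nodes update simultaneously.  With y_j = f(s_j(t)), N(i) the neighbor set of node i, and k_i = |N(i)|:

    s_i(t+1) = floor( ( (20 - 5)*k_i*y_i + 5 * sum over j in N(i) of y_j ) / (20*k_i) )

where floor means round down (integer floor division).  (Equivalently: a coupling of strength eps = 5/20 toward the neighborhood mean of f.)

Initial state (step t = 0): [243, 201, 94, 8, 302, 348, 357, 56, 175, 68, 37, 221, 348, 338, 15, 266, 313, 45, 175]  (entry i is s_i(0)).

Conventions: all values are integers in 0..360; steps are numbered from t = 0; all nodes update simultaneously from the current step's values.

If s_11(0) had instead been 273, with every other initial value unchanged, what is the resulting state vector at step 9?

Answer: [221, 221, 220, 219, 222, 217, 220, 222, 223, 223, 220, 220, 223, 223, 221, 220, 221, 222, 219]
Key observation: This trace re-runs the system from the modified initial state.

Derivation:
t=0: [243, 201, 94, 8, 302, 348, 357, 56, 175, 68, 37, 273, 348, 338, 15, 266, 313, 45, 175]
t=1: [205, 229, 56, 136, 162, 123, 128, 239, 230, 268, 192, 168, 134, 145, 163, 184, 147, 200, 225]
t=2: [225, 217, 253, 147, 204, 107, 124, 201, 209, 182, 237, 222, 136, 166, 214, 238, 172, 227, 202]
t=3: [217, 224, 201, 166, 228, 76, 120, 226, 231, 242, 211, 221, 144, 213, 225, 209, 222, 210, 217]
t=4: [223, 219, 235, 224, 217, 284, 126, 211, 214, 204, 228, 222, 177, 222, 220, 228, 213, 225, 220]
t=5: [220, 223, 212, 216, 224, 176, 130, 220, 227, 234, 217, 220, 238, 223, 222, 217, 219, 220, 212]
t=6: [222, 220, 227, 226, 219, 232, 143, 215, 217, 213, 224, 223, 212, 219, 221, 224, 216, 222, 221]
t=7: [221, 222, 218, 218, 223, 211, 168, 221, 224, 227, 219, 220, 227, 224, 221, 219, 220, 221, 217]
t=8: [221, 221, 223, 224, 220, 228, 222, 221, 219, 218, 223, 222, 218, 219, 222, 223, 222, 221, 224]
t=9: [221, 221, 220, 219, 222, 217, 220, 222, 223, 223, 220, 220, 223, 223, 221, 220, 221, 222, 219]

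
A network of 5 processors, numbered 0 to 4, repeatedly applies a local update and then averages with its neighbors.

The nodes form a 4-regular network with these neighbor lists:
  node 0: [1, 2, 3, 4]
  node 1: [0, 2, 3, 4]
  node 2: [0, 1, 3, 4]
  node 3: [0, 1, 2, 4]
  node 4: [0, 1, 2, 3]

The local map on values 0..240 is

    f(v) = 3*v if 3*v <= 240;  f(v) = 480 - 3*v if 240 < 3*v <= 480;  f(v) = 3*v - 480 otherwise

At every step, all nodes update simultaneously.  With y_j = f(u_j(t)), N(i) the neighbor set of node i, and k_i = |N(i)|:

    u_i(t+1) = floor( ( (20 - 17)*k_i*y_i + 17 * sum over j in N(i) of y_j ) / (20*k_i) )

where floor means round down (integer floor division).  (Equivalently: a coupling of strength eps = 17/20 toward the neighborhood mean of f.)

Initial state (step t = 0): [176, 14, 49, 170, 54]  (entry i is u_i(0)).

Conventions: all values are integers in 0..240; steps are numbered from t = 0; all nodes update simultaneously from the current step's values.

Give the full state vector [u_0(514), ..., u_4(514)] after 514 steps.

Answer: [63, 63, 63, 63, 63]
Key observation: The state at step 3, [189, 189, 189, 189, 189], reappears at step 11: the system is in a cycle of period 8 from step 3 on.  Therefore the state at step 514 equals the state at step 3 + ((514 - 3) mod 8) = 10, which is [63, 63, 63, 63, 63].

Derivation:
t=0: [176, 14, 49, 170, 54]
t=1: [88, 88, 81, 89, 81]
t=2: [224, 224, 222, 224, 222]
t=3: [189, 189, 189, 189, 189]
t=4: [87, 87, 87, 87, 87]
t=5: [219, 219, 219, 219, 219]
t=6: [177, 177, 177, 177, 177]
t=7: [51, 51, 51, 51, 51]
t=8: [153, 153, 153, 153, 153]
t=9: [21, 21, 21, 21, 21]
t=10: [63, 63, 63, 63, 63]
t=11: [189, 189, 189, 189, 189]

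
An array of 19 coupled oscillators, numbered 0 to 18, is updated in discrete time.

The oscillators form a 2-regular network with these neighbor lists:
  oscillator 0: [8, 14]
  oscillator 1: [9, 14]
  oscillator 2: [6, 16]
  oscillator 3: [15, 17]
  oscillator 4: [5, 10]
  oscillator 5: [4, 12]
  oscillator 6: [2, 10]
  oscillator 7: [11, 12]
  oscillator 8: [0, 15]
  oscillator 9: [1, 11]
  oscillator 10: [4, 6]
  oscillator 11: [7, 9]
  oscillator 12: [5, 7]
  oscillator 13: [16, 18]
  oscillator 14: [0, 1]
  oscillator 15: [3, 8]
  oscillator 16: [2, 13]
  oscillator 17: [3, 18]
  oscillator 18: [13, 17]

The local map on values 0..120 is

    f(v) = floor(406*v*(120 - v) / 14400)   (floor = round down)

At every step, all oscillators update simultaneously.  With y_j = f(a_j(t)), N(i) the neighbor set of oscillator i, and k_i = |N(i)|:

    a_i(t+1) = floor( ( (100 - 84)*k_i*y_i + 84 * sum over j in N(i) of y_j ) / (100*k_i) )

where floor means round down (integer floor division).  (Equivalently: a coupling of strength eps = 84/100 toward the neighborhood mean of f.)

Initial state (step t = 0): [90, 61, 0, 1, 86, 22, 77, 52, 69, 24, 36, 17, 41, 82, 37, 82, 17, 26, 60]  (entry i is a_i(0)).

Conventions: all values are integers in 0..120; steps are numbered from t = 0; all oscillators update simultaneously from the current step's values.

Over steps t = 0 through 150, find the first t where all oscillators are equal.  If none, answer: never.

Answer: never
Key observation: The state at step 10 reappears at step 14 — the system is in a cycle of period 4 from step 10 on.  No step 0..14 is synchronized, and the cycle repeats forever, so no step up to 150 (or ever) has all oscillators equal.

Derivation:
t=0: [90, 61, 0, 1, 86, 22, 77, 52, 69, 24, 36, 17, 41, 82, 37, 82, 17, 26, 60]  (not all equal)
t=1: [89, 79, 59, 65, 74, 82, 50, 74, 84, 73, 87, 76, 81, 76, 88, 56, 44, 54, 81]  (not all equal)
t=2: [81, 88, 96, 100, 85, 91, 91, 92, 88, 93, 93, 95, 90, 91, 83, 93, 96, 95, 95]  (not all equal)
t=3: [83, 78, 68, 66, 73, 78, 68, 71, 79, 72, 77, 70, 73, 66, 84, 67, 68, 61, 69]  (not all equal)
t=4: [87, 91, 99, 100, 93, 95, 96, 97, 92, 95, 96, 97, 95, 99, 88, 96, 99, 99, 100]  (not all equal)
t=5: [76, 72, 60, 60, 65, 67, 61, 63, 72, 67, 66, 63, 64, 57, 77, 64, 58, 56, 57]  (not all equal)
t=6: [94, 96, 101, 101, 100, 100, 100, 101, 97, 99, 100, 100, 100, 101, 95, 99, 101, 101, 101]  (not all equal)
t=7: [64, 62, 54, 55, 56, 56, 55, 55, 62, 59, 56, 56, 55, 54, 66, 58, 54, 54, 54]  (not all equal)
t=8: [100, 100, 100, 100, 101, 100, 100, 100, 101, 101, 100, 100, 100, 100, 100, 100, 100, 100, 100]  (not all equal)
t=9: [55, 55, 56, 56, 55, 55, 56, 56, 55, 55, 55, 55, 56, 56, 56, 55, 56, 56, 56]  (not all equal)
t=10: [100, 100, 101, 100, 100, 100, 100, 100, 100, 100, 100, 100, 100, 101, 100, 100, 101, 101, 101]  (not all equal)
t=11: [56, 56, 54, 55, 56, 56, 55, 56, 56, 56, 56, 56, 56, 54, 56, 56, 54, 54, 54]  (not all equal)
t=12: [101, 101, 100, 100, 101, 101, 100, 101, 101, 101, 100, 101, 101, 100, 101, 100, 100, 100, 100]  (not all equal)
t=13: [54, 54, 56, 56, 54, 54, 56, 54, 54, 54, 55, 54, 54, 56, 54, 55, 56, 56, 56]  (not all equal)
t=14: [100, 100, 101, 100, 100, 100, 100, 100, 100, 100, 100, 100, 100, 101, 100, 100, 101, 101, 101]  (not all equal)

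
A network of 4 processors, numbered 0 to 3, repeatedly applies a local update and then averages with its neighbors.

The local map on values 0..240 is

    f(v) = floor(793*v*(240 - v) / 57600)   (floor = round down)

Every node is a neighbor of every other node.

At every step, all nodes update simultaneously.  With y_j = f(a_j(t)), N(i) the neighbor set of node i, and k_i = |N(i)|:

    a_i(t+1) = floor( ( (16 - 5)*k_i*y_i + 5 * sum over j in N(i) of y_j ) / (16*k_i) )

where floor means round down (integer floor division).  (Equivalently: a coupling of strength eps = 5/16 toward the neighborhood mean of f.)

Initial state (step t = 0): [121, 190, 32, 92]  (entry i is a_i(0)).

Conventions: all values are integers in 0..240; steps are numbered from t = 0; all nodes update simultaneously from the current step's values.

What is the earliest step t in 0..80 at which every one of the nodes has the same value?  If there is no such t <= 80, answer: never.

Simulating step by step:
t=0: [121, 190, 32, 92]  (not all equal)
t=1: [178, 138, 116, 172]  (not all equal)
t=2: [161, 185, 188, 167]  (not all equal)
t=3: [166, 145, 142, 161]  (not all equal)
t=4: [174, 185, 186, 177]  (not all equal)
t=5: [153, 143, 141, 150]  (not all equal)
t=6: [184, 188, 190, 186]  (not all equal)
t=7: [138, 134, 132, 137]  (not all equal)
t=8: [193, 194, 195, 194]  (not all equal)
t=9: [123, 122, 120, 122]  (not all equal)
t=10: [198, 198, 198, 198]  (all equal)

Answer: 10
Key observation: Synchronization is absorbing here: once all nodes are equal they stay equal, and step 10 is the first all-equal step.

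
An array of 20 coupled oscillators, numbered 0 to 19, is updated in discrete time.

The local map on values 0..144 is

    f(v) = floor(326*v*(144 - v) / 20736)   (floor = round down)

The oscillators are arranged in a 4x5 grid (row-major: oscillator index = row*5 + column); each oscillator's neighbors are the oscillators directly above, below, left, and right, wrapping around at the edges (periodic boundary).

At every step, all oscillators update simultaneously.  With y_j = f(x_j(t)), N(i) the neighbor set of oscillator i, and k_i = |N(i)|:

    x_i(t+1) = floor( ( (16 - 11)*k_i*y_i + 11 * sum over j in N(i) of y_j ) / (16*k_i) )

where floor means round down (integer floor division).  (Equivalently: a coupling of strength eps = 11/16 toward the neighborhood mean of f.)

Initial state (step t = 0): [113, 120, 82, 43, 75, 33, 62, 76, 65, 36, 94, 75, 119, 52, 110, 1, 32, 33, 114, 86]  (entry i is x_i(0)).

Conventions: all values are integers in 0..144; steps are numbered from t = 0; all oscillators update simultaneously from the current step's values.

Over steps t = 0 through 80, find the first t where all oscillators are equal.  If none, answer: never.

Answer: 4
Key observation: Synchronization is absorbing here: once all oscillators are equal they stay equal, and step 4 is the first all-equal step.

Derivation:
t=0: [113, 120, 82, 43, 75, 33, 62, 76, 65, 36, 94, 75, 119, 52, 110, 1, 32, 33, 114, 86]  (not all equal)
t=1: [48, 60, 67, 71, 70, 63, 70, 74, 73, 66, 56, 68, 64, 64, 67, 45, 49, 58, 64, 57]  (not all equal)
t=2: [75, 77, 80, 80, 78, 78, 80, 80, 80, 80, 77, 78, 80, 80, 79, 73, 75, 78, 79, 77]  (not all equal)
t=3: [80, 80, 80, 80, 80, 80, 80, 80, 80, 80, 80, 80, 80, 80, 80, 81, 80, 80, 80, 80]  (not all equal)
t=4: [80, 80, 80, 80, 80, 80, 80, 80, 80, 80, 80, 80, 80, 80, 80, 80, 80, 80, 80, 80]  (all equal)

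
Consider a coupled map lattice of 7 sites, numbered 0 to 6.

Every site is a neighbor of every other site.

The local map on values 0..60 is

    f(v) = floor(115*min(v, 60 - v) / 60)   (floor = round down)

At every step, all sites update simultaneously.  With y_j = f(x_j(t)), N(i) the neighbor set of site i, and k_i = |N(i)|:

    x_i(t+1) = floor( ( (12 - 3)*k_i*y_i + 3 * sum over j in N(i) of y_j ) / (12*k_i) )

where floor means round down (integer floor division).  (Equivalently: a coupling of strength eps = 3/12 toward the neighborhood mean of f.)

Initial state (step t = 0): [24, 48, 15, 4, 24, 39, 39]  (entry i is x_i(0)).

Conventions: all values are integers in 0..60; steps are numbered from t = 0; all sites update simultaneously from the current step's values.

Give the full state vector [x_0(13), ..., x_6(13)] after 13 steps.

Answer: [39, 49, 25, 43, 39, 23, 23]

Derivation:
t=0: [24, 48, 15, 4, 24, 39, 39]
t=1: [42, 25, 29, 14, 42, 37, 37]
t=2: [35, 45, 50, 30, 35, 43, 43]
t=3: [44, 30, 24, 51, 44, 33, 33]
t=4: [33, 52, 44, 23, 33, 47, 47]
t=5: [46, 20, 31, 41, 46, 26, 26]
t=6: [30, 38, 50, 37, 30, 46, 46]
t=7: [51, 41, 24, 42, 51, 29, 29]
t=8: [22, 36, 43, 34, 22, 49, 49]
t=9: [40, 43, 33, 45, 40, 25, 25]
t=10: [38, 34, 47, 31, 38, 45, 45]
t=11: [40, 45, 28, 50, 40, 31, 31]
t=12: [38, 31, 49, 25, 38, 50, 50]
t=13: [39, 49, 25, 43, 39, 23, 23]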